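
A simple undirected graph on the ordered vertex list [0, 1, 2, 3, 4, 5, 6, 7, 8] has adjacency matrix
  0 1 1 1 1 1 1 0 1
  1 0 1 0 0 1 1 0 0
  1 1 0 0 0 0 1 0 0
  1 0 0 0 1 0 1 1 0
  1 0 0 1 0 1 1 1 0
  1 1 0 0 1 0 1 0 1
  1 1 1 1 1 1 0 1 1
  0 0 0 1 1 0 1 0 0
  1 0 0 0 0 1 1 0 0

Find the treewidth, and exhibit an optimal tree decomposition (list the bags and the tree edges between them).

Treewidth 3.
One optimal decomposition is:
Bags: B1 = {0, 1, 5, 6}  B2 = {0, 4, 5, 6}  B3 = {0, 1, 2, 6}  B4 = {0, 3, 4, 6}  B5 = {3, 4, 6, 7}  B6 = {0, 5, 6, 8}
Tree: B1–B2, B1–B3, B2–B4, B4–B5, B2–B6

The largest bag has 4 vertices, giving width 3; this decomposition certifies tw(G) ≤ 3. On the other hand G contains the 4-clique {0, 1, 2, 6}. A clique must lie in a single bag of any decomposition, so no decomposition can have width below 3. Combining the bounds, tw(G) = 3.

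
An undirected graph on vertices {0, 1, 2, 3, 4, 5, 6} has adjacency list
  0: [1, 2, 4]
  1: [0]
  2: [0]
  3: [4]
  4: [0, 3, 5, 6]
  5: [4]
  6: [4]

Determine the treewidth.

1

A width-1 tree decomposition is:
Bags: B1 = {0, 4}  B2 = {4, 6}  B3 = {0, 2}  B4 = {4, 5}  B5 = {0, 1}  B6 = {3, 4}
Tree: B1–B2, B1–B3, B2–B4, B3–B5, B2–B6
Every bag has size at most 2, so the width is 2 − 1 = 1 and tw(G) ≤ 1. Any graph with an edge has treewidth ≥ 1, and G has the edge 4–0. The upper and lower bounds meet at 1, so that is the treewidth.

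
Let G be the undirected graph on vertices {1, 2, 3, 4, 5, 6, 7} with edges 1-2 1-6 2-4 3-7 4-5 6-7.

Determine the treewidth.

1

A width-1 tree decomposition is:
Bags: B1 = {3, 7}  B2 = {6, 7}  B3 = {1, 6}  B4 = {1, 2}  B5 = {2, 4}  B6 = {4, 5}
Tree: B1–B2, B2–B3, B3–B4, B4–B5, B5–B6
Every bag has size at most 2, so the width is 2 − 1 = 1 and tw(G) ≤ 1. G has an edge, so its treewidth is at least 1. Hence tw(G) = 1 exactly.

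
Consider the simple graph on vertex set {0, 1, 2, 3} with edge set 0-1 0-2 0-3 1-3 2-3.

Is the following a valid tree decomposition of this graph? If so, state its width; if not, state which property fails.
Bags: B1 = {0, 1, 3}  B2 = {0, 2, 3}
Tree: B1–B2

Yes; width 2.

Every vertex of G appears in some bag (union = {0, 1, 2, 3}); every edge is covered by a bag; and for each vertex v the set of bags containing v is connected in the bag tree. The decomposition is therefore valid. The largest bag has 3 vertices, so the width is 2.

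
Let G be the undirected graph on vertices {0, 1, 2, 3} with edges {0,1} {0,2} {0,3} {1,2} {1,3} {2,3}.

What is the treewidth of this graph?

3

A width-3 tree decomposition is:
Bags: B1 = {0, 1, 2, 3}
Tree: (single bag)
A single bag containing all 4 vertices is trivially a valid decomposition of width 3. For the lower bound, the 4 vertices {0, 1, 2, 3} are pairwise adjacent, and any tree decomposition puts a clique entirely inside one bag — forcing width ≥ 3. The upper and lower bounds meet at 3, so that is the treewidth.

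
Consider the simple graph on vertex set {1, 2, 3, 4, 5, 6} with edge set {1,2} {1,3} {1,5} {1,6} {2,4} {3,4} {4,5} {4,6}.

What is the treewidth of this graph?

A width-2 tree decomposition is:
Bags: B1 = {1, 2, 4}  B2 = {1, 4, 5}  B3 = {1, 4, 6}  B4 = {1, 3, 4}
Tree: B1–B2, B2–B3, B3–B4
The largest bag has 3 vertices, giving width 2; this decomposition certifies tw(G) ≤ 2. Since 2–1–5–4–2 is a cycle in G, G is not acyclic. Forests are exactly the graphs of treewidth ≤ 1, so tw(G) ≥ 2. The upper and lower bounds meet at 2, so that is the treewidth.

2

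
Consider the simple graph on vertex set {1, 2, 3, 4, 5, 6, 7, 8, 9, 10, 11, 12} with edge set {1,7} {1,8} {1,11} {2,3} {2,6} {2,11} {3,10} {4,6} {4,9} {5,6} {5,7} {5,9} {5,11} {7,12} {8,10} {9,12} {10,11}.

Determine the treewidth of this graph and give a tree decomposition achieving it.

Treewidth 3.
Bags: B1 = {2, 3, 8, 10}  B2 = {2, 8, 10, 11}  B3 = {1, 2, 8, 11}  B4 = {1, 2, 6, 11}  B5 = {1, 5, 6, 11}  B6 = {1, 5, 6, 7}  B7 = {4, 5, 6, 7}  B8 = {4, 5, 7, 9}  B9 = {4, 7, 9, 12}
Tree: B1–B2, B2–B3, B3–B4, B4–B5, B5–B6, B6–B7, B7–B8, B8–B9

Each bag holds 4 vertices, so the decomposition has width 3, which upper-bounds the treewidth. For the lower bound: the 4 vertex sets {3,8,10}, {2}, {11}, {1,5,6,7} are disjoint, each induces a connected subgraph, and every pair is joined by at least one edge of G. Contracting each set to a single vertex therefore yields K_{4} as a minor, and since treewidth is minor-monotone, tw(G) ≥ tw(K_{4}) = 3. Combining the bounds, tw(G) = 3.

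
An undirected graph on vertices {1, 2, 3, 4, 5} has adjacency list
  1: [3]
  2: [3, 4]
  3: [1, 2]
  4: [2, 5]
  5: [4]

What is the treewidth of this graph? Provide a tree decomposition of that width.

Each bag holds 2 vertices, so the decomposition has width 1, which upper-bounds the treewidth. Any graph with an edge has treewidth ≥ 1, and G has the edge 1–3. Hence tw(G) = 1 exactly.

Treewidth 1.
One optimal decomposition is:
Bags: B1 = {1, 3}  B2 = {2, 3}  B3 = {2, 4}  B4 = {4, 5}
Tree: B1–B2, B2–B3, B3–B4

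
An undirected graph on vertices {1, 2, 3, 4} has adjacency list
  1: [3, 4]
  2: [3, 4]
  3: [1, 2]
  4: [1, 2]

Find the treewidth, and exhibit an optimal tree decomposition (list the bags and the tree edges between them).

Every bag has size at most 3, so the width is 3 − 1 = 2 and tw(G) ≤ 2. Since 4–2–3–1–4 is a cycle in G, G is not acyclic. Forests are exactly the graphs of treewidth ≤ 1, so tw(G) ≥ 2. Hence tw(G) = 2 exactly.

Treewidth 2.
Bags: B1 = {2, 3, 4}  B2 = {1, 3, 4}
Tree: B1–B2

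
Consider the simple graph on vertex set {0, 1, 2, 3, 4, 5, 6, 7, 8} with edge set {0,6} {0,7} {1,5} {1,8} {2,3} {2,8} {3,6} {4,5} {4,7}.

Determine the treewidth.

2

A width-2 tree decomposition is:
Bags: B1 = {0, 4, 7}  B2 = {0, 4, 6}  B3 = {3, 4, 6}  B4 = {2, 3, 4}  B5 = {2, 4, 8}  B6 = {1, 4, 8}  B7 = {1, 4, 5}
Tree: B1–B2, B2–B3, B3–B4, B4–B5, B5–B6, B6–B7
Every bag has size at most 3, so the width is 3 − 1 = 2 and tw(G) ≤ 2. Since 4–7–0–6–3–2–8–1–5–4 is a cycle in G, G is not acyclic. Forests are exactly the graphs of treewidth ≤ 1, so tw(G) ≥ 2. Therefore the treewidth is 2.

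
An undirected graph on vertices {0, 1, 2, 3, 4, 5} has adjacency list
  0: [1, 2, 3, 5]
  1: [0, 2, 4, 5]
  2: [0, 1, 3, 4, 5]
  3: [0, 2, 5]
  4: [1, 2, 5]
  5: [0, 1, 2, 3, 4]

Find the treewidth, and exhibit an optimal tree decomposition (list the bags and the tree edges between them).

Treewidth 3.
Bags: B1 = {0, 1, 2, 5}  B2 = {0, 2, 3, 5}  B3 = {1, 2, 4, 5}
Tree: B1–B2, B1–B3

Every bag has size at most 4, so the width is 4 − 1 = 3 and tw(G) ≤ 3. On the other hand G contains the 4-clique {0, 1, 2, 5}. A clique must lie in a single bag of any decomposition, so no decomposition can have width below 3. Therefore the treewidth is 3.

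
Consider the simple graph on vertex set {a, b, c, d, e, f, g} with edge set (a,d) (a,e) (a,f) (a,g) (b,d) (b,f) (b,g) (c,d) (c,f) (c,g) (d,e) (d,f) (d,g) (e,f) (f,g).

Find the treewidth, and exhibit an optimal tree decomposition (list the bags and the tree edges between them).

The largest bag has 4 vertices, giving width 3; this decomposition certifies tw(G) ≤ 3. For the lower bound, the 4 vertices {c, d, f, g} are pairwise adjacent, and any tree decomposition puts a clique entirely inside one bag — forcing width ≥ 3. Hence tw(G) = 3 exactly.

Treewidth 3.
One such decomposition:
Bags: B1 = {c, d, f, g}  B2 = {a, d, f, g}  B3 = {b, d, f, g}  B4 = {a, d, e, f}
Tree: B1–B2, B2–B3, B2–B4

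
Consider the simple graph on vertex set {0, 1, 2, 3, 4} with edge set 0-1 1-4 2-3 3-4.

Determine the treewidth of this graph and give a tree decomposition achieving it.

Treewidth 1.
Bags: B1 = {0, 1}  B2 = {1, 4}  B3 = {3, 4}  B4 = {2, 3}
Tree: B1–B2, B2–B3, B3–B4

Every bag has size at most 2, so the width is 2 − 1 = 1 and tw(G) ≤ 1. Since G has at least one edge (e.g. 0–1), it is not an edgeless graph, so tw(G) ≥ 1. Hence tw(G) = 1 exactly.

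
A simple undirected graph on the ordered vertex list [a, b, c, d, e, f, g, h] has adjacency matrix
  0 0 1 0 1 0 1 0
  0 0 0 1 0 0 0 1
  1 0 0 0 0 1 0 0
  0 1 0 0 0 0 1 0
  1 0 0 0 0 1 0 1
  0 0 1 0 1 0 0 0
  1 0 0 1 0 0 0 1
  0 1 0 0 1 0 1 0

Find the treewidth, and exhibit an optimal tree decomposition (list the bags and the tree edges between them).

Every bag has size at most 3, so the width is 3 − 1 = 2 and tw(G) ≤ 2. Since f–c–a–e–f is a cycle in G, G is not acyclic. Forests are exactly the graphs of treewidth ≤ 1, so tw(G) ≥ 2. Hence tw(G) = 2 exactly.

Treewidth 2.
Bags: B1 = {c, e, f}  B2 = {a, c, e}  B3 = {a, e, h}  B4 = {a, g, h}  B5 = {b, g, h}  B6 = {b, d, g}
Tree: B1–B2, B2–B3, B3–B4, B4–B5, B5–B6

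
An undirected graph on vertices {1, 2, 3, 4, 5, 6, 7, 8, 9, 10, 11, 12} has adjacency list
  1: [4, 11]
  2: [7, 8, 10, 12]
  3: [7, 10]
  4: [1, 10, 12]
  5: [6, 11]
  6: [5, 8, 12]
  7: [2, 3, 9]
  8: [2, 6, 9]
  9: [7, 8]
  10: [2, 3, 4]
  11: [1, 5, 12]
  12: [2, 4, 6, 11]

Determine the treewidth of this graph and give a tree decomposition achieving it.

Treewidth 3.
Bags: B1 = {1, 4, 5, 11}  B2 = {4, 5, 11, 12}  B3 = {4, 5, 6, 12}  B4 = {4, 6, 10, 12}  B5 = {2, 6, 10, 12}  B6 = {2, 6, 8, 10}  B7 = {2, 3, 8, 10}  B8 = {2, 3, 7, 8}  B9 = {3, 7, 8, 9}
Tree: B1–B2, B2–B3, B3–B4, B4–B5, B5–B6, B6–B7, B7–B8, B8–B9

Each bag holds 4 vertices, so the decomposition has width 3, which upper-bounds the treewidth. For the lower bound: the 4 vertex sets {1,5,11}, {4}, {12}, {2,6,8,10} are disjoint, each induces a connected subgraph, and every pair is joined by at least one edge of G. Contracting each set to a single vertex therefore yields K_{4} as a minor, and since treewidth is minor-monotone, tw(G) ≥ tw(K_{4}) = 3. Therefore the treewidth is 3.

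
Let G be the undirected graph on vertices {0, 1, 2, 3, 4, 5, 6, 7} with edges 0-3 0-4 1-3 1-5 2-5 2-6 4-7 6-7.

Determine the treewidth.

A width-2 tree decomposition is:
Bags: B1 = {2, 5, 6}  B2 = {1, 5, 6}  B3 = {1, 3, 6}  B4 = {0, 3, 6}  B5 = {0, 4, 6}  B6 = {4, 6, 7}
Tree: B1–B2, B2–B3, B3–B4, B4–B5, B5–B6
Each bag holds 3 vertices, so the decomposition has width 2, which upper-bounds the treewidth. The edges 6–2–5–1–3–0–4–7–6 form a cycle, so G is not a tree and its treewidth is at least 2. The upper and lower bounds meet at 2, so that is the treewidth.

2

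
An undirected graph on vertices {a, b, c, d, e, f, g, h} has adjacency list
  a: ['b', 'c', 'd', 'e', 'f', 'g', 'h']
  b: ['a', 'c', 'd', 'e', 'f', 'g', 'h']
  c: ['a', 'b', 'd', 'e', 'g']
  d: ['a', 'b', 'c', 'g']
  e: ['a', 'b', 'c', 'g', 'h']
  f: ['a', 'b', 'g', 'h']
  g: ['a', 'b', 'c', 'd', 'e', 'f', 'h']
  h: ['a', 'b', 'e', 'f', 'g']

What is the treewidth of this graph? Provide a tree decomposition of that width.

Every bag has size at most 5, so the width is 5 − 1 = 4 and tw(G) ≤ 4. Conversely, {a, b, c, d, g} is a clique of size 5, and the vertices of any clique must share a bag in every tree decomposition; so some bag has ≥ 5 vertices and tw(G) ≥ 4. Hence tw(G) = 4 exactly.

Treewidth 4.
Bags: B1 = {a, b, c, e, g}  B2 = {a, b, e, g, h}  B3 = {a, b, f, g, h}  B4 = {a, b, c, d, g}
Tree: B1–B2, B2–B3, B1–B4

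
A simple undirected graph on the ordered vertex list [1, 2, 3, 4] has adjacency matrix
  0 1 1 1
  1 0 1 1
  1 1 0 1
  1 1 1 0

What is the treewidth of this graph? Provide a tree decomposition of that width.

Treewidth 3.
Bags: B1 = {1, 2, 3, 4}
Tree: (single bag)

A single bag containing all 4 vertices is trivially a valid decomposition of width 3. On the other hand G contains the 4-clique {1, 2, 3, 4}. A clique must lie in a single bag of any decomposition, so no decomposition can have width below 3. Therefore the treewidth is 3.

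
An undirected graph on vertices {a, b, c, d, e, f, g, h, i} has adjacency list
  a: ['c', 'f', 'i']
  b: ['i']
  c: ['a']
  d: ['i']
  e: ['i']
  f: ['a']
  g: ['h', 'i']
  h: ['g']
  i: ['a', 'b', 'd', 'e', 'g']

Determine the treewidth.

1

A width-1 tree decomposition is:
Bags: B1 = {b, i}  B2 = {a, i}  B3 = {d, i}  B4 = {g, i}  B5 = {a, c}  B6 = {e, i}  B7 = {a, f}  B8 = {g, h}
Tree: B1–B2, B2–B3, B3–B4, B2–B5, B1–B6, B5–B7, B4–B8
Each bag holds 2 vertices, so the decomposition has width 1, which upper-bounds the treewidth. Since G has at least one edge (e.g. b–i), it is not an edgeless graph, so tw(G) ≥ 1. Combining the bounds, tw(G) = 1.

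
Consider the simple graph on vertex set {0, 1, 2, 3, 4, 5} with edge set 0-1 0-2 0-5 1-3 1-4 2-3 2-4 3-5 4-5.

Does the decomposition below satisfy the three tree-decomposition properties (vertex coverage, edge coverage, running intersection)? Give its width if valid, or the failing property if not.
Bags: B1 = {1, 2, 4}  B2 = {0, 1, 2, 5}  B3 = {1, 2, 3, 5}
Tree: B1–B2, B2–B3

A tree decomposition must satisfy three properties: every vertex lies in some bag; for every edge, both endpoints lie together in some bag; and for every vertex, the bags containing it form a connected subtree. Here edge (5,4) lies in no bag, so the decomposition is invalid.

No — edge (5,4) lies in no bag.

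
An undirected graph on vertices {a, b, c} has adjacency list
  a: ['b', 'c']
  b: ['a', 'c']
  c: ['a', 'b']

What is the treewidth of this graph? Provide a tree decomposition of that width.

Treewidth 2.
One optimal decomposition is:
Bags: B1 = {a, b, c}
Tree: (single bag)

With just one bag of size 3, the width is 3 − 1 = 2, so tw(G) ≤ 2. On the other hand G contains the 3-clique {a, b, c}. A clique must lie in a single bag of any decomposition, so no decomposition can have width below 2. The upper and lower bounds meet at 2, so that is the treewidth.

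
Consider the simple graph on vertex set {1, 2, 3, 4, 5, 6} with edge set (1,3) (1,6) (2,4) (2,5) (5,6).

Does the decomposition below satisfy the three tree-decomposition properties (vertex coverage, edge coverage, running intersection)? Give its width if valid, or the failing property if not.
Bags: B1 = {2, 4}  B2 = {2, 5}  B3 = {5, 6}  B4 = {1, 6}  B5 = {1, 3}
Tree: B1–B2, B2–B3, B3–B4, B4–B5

Checking the three conditions: (i) the bags cover all of {1, 2, 3, 4, 5, 6}; (ii) for each edge, some bag contains both endpoints; (iii) the bags containing any fixed vertex form a subtree. All hold, so the decomposition is valid with width 2 − 1 = 1.

Yes; width 1.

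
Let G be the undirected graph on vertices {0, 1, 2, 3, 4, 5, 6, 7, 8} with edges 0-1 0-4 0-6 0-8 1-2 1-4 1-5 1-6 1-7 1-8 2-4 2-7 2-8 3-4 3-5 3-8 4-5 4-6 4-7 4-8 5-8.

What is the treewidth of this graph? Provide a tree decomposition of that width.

Treewidth 3.
One optimal decomposition is:
Bags: B1 = {1, 2, 4, 8}  B2 = {1, 2, 4, 7}  B3 = {1, 4, 5, 8}  B4 = {3, 4, 5, 8}  B5 = {0, 1, 4, 8}  B6 = {0, 1, 4, 6}
Tree: B1–B2, B1–B3, B3–B4, B1–B5, B5–B6

Each bag holds 4 vertices, so the decomposition has width 3, which upper-bounds the treewidth. For the lower bound, the 4 vertices {0, 1, 4, 8} are pairwise adjacent, and any tree decomposition puts a clique entirely inside one bag — forcing width ≥ 3. Hence tw(G) = 3 exactly.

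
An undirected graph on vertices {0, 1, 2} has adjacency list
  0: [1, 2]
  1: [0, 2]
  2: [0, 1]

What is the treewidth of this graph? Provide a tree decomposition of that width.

A single bag containing all 3 vertices is trivially a valid decomposition of width 2. For the lower bound, the 3 vertices {0, 1, 2} are pairwise adjacent, and any tree decomposition puts a clique entirely inside one bag — forcing width ≥ 2. Hence tw(G) = 2 exactly.

Treewidth 2.
One optimal decomposition is:
Bags: B1 = {0, 1, 2}
Tree: (single bag)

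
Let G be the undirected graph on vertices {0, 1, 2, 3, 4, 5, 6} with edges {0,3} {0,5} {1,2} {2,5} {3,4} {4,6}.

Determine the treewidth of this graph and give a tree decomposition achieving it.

Each bag holds 2 vertices, so the decomposition has width 1, which upper-bounds the treewidth. Any graph with an edge has treewidth ≥ 1, and G has the edge 6–4. Combining the bounds, tw(G) = 1.

Treewidth 1.
One such decomposition:
Bags: B1 = {4, 6}  B2 = {3, 4}  B3 = {0, 3}  B4 = {0, 5}  B5 = {2, 5}  B6 = {1, 2}
Tree: B1–B2, B2–B3, B3–B4, B4–B5, B5–B6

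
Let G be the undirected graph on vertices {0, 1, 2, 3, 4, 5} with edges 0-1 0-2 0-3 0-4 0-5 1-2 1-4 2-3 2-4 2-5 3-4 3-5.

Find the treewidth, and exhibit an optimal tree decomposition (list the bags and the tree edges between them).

The largest bag has 4 vertices, giving width 3; this decomposition certifies tw(G) ≤ 3. Conversely, {0, 1, 2, 4} is a clique of size 4, and the vertices of any clique must share a bag in every tree decomposition; so some bag has ≥ 4 vertices and tw(G) ≥ 3. Hence tw(G) = 3 exactly.

Treewidth 3.
Bags: B1 = {0, 1, 2, 4}  B2 = {0, 2, 3, 4}  B3 = {0, 2, 3, 5}
Tree: B1–B2, B2–B3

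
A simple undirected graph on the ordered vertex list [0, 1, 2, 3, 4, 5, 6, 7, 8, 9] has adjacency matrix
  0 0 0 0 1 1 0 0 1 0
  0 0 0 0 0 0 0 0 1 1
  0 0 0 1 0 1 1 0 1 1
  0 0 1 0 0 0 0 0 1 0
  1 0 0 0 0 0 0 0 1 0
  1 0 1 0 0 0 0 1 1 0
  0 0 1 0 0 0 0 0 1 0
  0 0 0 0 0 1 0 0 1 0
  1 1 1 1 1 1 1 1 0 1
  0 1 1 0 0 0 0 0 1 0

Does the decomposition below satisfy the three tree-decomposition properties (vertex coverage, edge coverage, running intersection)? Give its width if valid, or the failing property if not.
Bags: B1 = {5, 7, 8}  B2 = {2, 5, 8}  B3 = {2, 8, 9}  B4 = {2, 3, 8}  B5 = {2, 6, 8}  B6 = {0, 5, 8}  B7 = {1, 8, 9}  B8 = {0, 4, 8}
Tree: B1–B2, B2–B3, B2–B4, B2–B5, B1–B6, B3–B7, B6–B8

Yes; width 2.

Vertex coverage: the bags together contain {0, 1, 2, 3, 4, 5, 6, 7, 8, 9}, the full vertex set. Edge coverage: each edge of G has both endpoints in at least one bag. Running intersection: for every vertex, the bags containing it form a connected subtree. All three properties hold, so this is a valid tree decomposition of width max|bag| − 1 = 2, and hence tw(G) ≤ 2.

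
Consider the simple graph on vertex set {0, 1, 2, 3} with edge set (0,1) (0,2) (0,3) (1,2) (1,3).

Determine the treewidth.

2

A width-2 tree decomposition is:
Bags: B1 = {0, 1, 3}  B2 = {0, 1, 2}
Tree: B1–B2
Each bag holds 3 vertices, so the decomposition has width 2, which upper-bounds the treewidth. On the other hand G contains the 3-clique {0, 1, 2}. A clique must lie in a single bag of any decomposition, so no decomposition can have width below 2. Hence tw(G) = 2 exactly.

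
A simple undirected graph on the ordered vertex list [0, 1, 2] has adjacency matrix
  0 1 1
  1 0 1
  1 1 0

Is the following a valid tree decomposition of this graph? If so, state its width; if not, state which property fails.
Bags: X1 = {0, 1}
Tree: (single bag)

No — vertex 2 appears in no bag.

A tree decomposition must satisfy three properties: every vertex lies in some bag; for every edge, both endpoints lie together in some bag; and for every vertex, the bags containing it form a connected subtree. Here vertex 2 appears in no bag, so the decomposition is invalid.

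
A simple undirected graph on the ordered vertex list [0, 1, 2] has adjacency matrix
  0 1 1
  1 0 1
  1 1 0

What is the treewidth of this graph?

2

A width-2 tree decomposition is:
Bags: B1 = {0, 1, 2}
Tree: (single bag)
A single bag containing all 3 vertices is trivially a valid decomposition of width 2. On the other hand G contains the 3-clique {0, 1, 2}. A clique must lie in a single bag of any decomposition, so no decomposition can have width below 2. Combining the bounds, tw(G) = 2.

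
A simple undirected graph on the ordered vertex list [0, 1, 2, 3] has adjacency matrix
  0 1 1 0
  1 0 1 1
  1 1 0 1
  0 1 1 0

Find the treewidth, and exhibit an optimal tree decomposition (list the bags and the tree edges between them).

Treewidth 2.
One optimal decomposition is:
Bags: B1 = {1, 2, 3}  B2 = {0, 1, 2}
Tree: B1–B2

The largest bag has 3 vertices, giving width 2; this decomposition certifies tw(G) ≤ 2. Conversely, {0, 1, 2} is a clique of size 3, and the vertices of any clique must share a bag in every tree decomposition; so some bag has ≥ 3 vertices and tw(G) ≥ 2. Combining the bounds, tw(G) = 2.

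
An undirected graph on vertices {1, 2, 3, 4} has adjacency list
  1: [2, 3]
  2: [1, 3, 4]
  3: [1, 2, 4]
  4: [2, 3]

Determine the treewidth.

2

A width-2 tree decomposition is:
Bags: B1 = {2, 3, 4}  B2 = {1, 2, 3}
Tree: B1–B2
The largest bag has 3 vertices, giving width 2; this decomposition certifies tw(G) ≤ 2. For the lower bound, the 3 vertices {1, 2, 3} are pairwise adjacent, and any tree decomposition puts a clique entirely inside one bag — forcing width ≥ 2. Combining the bounds, tw(G) = 2.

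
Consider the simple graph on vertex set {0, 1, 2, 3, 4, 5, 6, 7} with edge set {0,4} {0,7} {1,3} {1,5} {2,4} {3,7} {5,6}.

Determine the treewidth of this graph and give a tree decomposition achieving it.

Every bag has size at most 2, so the width is 2 − 1 = 1 and tw(G) ≤ 1. Since G has at least one edge (e.g. 2–4), it is not an edgeless graph, so tw(G) ≥ 1. Therefore the treewidth is 1.

Treewidth 1.
One such decomposition:
Bags: B1 = {2, 4}  B2 = {0, 4}  B3 = {0, 7}  B4 = {3, 7}  B5 = {1, 3}  B6 = {1, 5}  B7 = {5, 6}
Tree: B1–B2, B2–B3, B3–B4, B4–B5, B5–B6, B6–B7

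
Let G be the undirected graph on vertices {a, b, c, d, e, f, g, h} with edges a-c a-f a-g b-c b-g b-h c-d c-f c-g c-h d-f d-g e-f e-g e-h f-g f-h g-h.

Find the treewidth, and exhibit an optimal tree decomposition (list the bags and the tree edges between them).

Treewidth 3.
One such decomposition:
Bags: B1 = {a, c, f, g}  B2 = {c, d, f, g}  B3 = {c, f, g, h}  B4 = {e, f, g, h}  B5 = {b, c, g, h}
Tree: B1–B2, B2–B3, B3–B4, B3–B5

The largest bag has 4 vertices, giving width 3; this decomposition certifies tw(G) ≤ 3. On the other hand G contains the 4-clique {e, f, g, h}. A clique must lie in a single bag of any decomposition, so no decomposition can have width below 3. The upper and lower bounds meet at 3, so that is the treewidth.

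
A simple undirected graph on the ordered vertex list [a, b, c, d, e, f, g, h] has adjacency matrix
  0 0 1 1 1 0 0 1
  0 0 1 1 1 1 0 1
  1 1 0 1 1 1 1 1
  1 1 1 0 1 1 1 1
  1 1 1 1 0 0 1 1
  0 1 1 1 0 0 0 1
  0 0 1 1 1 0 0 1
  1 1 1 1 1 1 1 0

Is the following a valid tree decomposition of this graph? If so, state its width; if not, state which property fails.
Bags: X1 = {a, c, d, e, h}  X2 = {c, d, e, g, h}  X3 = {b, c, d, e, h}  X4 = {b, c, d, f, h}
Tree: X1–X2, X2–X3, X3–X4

Vertex coverage: the bags together contain {a, b, c, d, e, f, g, h}, the full vertex set. Edge coverage: each edge of G has both endpoints in at least one bag. Running intersection: for every vertex, the bags containing it form a connected subtree. All three properties hold, so this is a valid tree decomposition of width max|bag| − 1 = 4, and hence tw(G) ≤ 4.

Yes; width 4.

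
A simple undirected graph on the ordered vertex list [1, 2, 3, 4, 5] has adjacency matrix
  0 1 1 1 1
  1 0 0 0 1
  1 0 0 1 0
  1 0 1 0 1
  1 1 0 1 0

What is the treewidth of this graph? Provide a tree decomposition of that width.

Treewidth 2.
One optimal decomposition is:
Bags: B1 = {1, 4, 5}  B2 = {1, 3, 4}  B3 = {1, 2, 5}
Tree: B1–B2, B1–B3

The largest bag has 3 vertices, giving width 2; this decomposition certifies tw(G) ≤ 2. Conversely, {1, 2, 5} is a clique of size 3, and the vertices of any clique must share a bag in every tree decomposition; so some bag has ≥ 3 vertices and tw(G) ≥ 2. Hence tw(G) = 2 exactly.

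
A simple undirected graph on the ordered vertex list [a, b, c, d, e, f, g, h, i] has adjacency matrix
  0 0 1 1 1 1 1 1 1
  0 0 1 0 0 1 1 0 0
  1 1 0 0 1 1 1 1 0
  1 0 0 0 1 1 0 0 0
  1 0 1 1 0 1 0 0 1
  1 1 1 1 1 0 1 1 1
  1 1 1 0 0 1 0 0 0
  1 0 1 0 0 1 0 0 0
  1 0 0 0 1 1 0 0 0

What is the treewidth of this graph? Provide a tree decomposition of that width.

Treewidth 3.
One optimal decomposition is:
Bags: B1 = {a, c, f, g}  B2 = {a, c, e, f}  B3 = {b, c, f, g}  B4 = {a, d, e, f}  B5 = {a, c, f, h}  B6 = {a, e, f, i}
Tree: B1–B2, B1–B3, B2–B4, B2–B5, B4–B6

Every bag has size at most 4, so the width is 4 − 1 = 3 and tw(G) ≤ 3. For the lower bound, the 4 vertices {a, d, e, f} are pairwise adjacent, and any tree decomposition puts a clique entirely inside one bag — forcing width ≥ 3. Combining the bounds, tw(G) = 3.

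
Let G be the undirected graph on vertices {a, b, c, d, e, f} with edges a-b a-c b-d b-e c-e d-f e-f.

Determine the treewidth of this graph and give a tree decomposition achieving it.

Every bag has size at most 3, so the width is 3 − 1 = 2 and tw(G) ≤ 2. For the lower bound, G contains the cycle f–d–b–e–f, so G is not a forest; only forests have treewidth ≤ 1, hence tw(G) ≥ 2. Combining the bounds, tw(G) = 2.

Treewidth 2.
One such decomposition:
Bags: B1 = {d, e, f}  B2 = {b, d, e}  B3 = {b, c, e}  B4 = {a, b, c}
Tree: B1–B2, B2–B3, B3–B4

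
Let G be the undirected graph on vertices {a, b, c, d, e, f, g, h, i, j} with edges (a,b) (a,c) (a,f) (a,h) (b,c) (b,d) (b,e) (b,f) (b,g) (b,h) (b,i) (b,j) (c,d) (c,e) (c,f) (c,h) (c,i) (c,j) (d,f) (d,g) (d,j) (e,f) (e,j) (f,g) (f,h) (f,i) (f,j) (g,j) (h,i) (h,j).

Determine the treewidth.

A width-4 tree decomposition is:
Bags: B1 = {b, c, f, h, j}  B2 = {b, c, d, f, j}  B3 = {b, c, f, h, i}  B4 = {b, d, f, g, j}  B5 = {b, c, e, f, j}  B6 = {a, b, c, f, h}
Tree: B1–B2, B1–B3, B2–B4, B1–B5, B3–B6
Each bag holds 5 vertices, so the decomposition has width 4, which upper-bounds the treewidth. Conversely, {b, d, f, g, j} is a clique of size 5, and the vertices of any clique must share a bag in every tree decomposition; so some bag has ≥ 5 vertices and tw(G) ≥ 4. The upper and lower bounds meet at 4, so that is the treewidth.

4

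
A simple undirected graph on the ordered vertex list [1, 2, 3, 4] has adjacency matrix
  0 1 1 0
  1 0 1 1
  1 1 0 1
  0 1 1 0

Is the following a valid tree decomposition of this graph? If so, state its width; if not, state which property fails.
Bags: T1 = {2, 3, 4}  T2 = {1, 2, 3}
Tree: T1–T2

Checking the three conditions: (i) the bags cover all of {1, 2, 3, 4}; (ii) for each edge, some bag contains both endpoints; (iii) the bags containing any fixed vertex form a subtree. All hold, so the decomposition is valid with width 3 − 1 = 2.

Yes; width 2.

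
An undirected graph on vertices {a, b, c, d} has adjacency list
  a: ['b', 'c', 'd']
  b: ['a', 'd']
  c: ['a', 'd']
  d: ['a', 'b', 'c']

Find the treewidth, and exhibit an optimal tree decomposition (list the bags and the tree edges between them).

Treewidth 2.
Bags: B1 = {a, c, d}  B2 = {a, b, d}
Tree: B1–B2

Each bag holds 3 vertices, so the decomposition has width 2, which upper-bounds the treewidth. Conversely, {a, c, d} is a clique of size 3, and the vertices of any clique must share a bag in every tree decomposition; so some bag has ≥ 3 vertices and tw(G) ≥ 2. Combining the bounds, tw(G) = 2.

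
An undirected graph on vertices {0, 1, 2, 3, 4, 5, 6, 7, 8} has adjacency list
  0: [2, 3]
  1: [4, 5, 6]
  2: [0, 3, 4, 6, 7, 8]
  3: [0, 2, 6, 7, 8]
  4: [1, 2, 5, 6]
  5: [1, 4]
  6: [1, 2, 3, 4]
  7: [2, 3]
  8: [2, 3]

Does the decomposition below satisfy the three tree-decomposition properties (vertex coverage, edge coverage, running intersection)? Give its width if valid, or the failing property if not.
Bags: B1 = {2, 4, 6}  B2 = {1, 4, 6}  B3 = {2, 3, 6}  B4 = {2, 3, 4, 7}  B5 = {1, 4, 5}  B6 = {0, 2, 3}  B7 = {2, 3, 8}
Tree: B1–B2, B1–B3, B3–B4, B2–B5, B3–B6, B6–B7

No — bags containing vertex 4 are not connected in the tree.

A tree decomposition must satisfy three properties: every vertex lies in some bag; for every edge, both endpoints lie together in some bag; and for every vertex, the bags containing it form a connected subtree. Here bags containing vertex 4 are not connected in the tree, so the decomposition is invalid.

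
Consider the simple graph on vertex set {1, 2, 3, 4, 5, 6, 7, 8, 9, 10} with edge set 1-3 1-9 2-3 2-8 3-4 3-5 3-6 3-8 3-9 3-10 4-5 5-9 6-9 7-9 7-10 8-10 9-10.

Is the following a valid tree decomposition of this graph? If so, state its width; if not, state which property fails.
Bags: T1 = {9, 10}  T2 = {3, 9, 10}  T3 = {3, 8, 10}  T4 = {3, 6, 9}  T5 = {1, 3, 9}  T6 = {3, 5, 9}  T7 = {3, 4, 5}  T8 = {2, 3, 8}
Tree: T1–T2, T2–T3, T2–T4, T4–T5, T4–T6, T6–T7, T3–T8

No — vertex 7 appears in no bag.

A tree decomposition must satisfy three properties: every vertex lies in some bag; for every edge, both endpoints lie together in some bag; and for every vertex, the bags containing it form a connected subtree. Here vertex 7 appears in no bag, so the decomposition is invalid.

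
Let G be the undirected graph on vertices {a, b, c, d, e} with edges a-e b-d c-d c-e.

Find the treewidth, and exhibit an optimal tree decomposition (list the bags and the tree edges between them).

Each bag holds 2 vertices, so the decomposition has width 1, which upper-bounds the treewidth. G has an edge, so its treewidth is at least 1. Hence tw(G) = 1 exactly.

Treewidth 1.
Bags: B1 = {a, e}  B2 = {c, e}  B3 = {c, d}  B4 = {b, d}
Tree: B1–B2, B2–B3, B3–B4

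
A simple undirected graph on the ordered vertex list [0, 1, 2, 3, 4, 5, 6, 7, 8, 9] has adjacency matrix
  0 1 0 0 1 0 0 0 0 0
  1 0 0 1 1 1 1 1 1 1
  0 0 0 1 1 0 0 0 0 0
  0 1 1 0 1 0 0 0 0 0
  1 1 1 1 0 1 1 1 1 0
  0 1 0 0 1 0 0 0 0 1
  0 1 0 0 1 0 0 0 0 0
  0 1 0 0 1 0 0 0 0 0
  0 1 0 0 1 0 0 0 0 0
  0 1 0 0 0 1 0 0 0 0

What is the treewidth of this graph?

2

A width-2 tree decomposition is:
Bags: B1 = {1, 4, 6}  B2 = {1, 3, 4}  B3 = {0, 1, 4}  B4 = {1, 4, 5}  B5 = {1, 4, 8}  B6 = {1, 5, 9}  B7 = {2, 3, 4}  B8 = {1, 4, 7}
Tree: B1–B2, B2–B3, B2–B4, B3–B5, B4–B6, B2–B7, B2–B8
Every bag has size at most 3, so the width is 3 − 1 = 2 and tw(G) ≤ 2. Conversely, {1, 5, 9} is a clique of size 3, and the vertices of any clique must share a bag in every tree decomposition; so some bag has ≥ 3 vertices and tw(G) ≥ 2. Hence tw(G) = 2 exactly.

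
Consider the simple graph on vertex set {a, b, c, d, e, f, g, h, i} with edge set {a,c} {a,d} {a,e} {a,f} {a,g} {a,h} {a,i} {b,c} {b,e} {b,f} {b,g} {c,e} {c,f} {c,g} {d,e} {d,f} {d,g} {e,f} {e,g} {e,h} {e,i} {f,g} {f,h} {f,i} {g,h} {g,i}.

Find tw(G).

4

A width-4 tree decomposition is:
Bags: B1 = {a, c, e, f, g}  B2 = {b, c, e, f, g}  B3 = {a, e, f, g, i}  B4 = {a, d, e, f, g}  B5 = {a, e, f, g, h}
Tree: B1–B2, B1–B3, B1–B4, B4–B5
Every bag has size at most 5, so the width is 5 − 1 = 4 and tw(G) ≤ 4. Conversely, {a, d, e, f, g} is a clique of size 5, and the vertices of any clique must share a bag in every tree decomposition; so some bag has ≥ 5 vertices and tw(G) ≥ 4. The upper and lower bounds meet at 4, so that is the treewidth.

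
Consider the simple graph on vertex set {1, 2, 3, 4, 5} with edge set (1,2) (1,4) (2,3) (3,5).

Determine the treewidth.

1

A width-1 tree decomposition is:
Bags: B1 = {3, 5}  B2 = {2, 3}  B3 = {1, 2}  B4 = {1, 4}
Tree: B1–B2, B2–B3, B3–B4
Every bag has size at most 2, so the width is 2 − 1 = 1 and tw(G) ≤ 1. G has an edge, so its treewidth is at least 1. Hence tw(G) = 1 exactly.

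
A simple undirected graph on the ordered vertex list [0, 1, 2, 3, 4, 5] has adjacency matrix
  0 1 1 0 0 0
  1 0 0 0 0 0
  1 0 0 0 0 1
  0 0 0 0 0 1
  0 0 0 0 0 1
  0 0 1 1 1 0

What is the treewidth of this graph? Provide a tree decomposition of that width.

Treewidth 1.
One such decomposition:
Bags: B1 = {3, 5}  B2 = {2, 5}  B3 = {0, 2}  B4 = {0, 1}  B5 = {4, 5}
Tree: B1–B2, B2–B3, B3–B4, B2–B5

The largest bag has 2 vertices, giving width 1; this decomposition certifies tw(G) ≤ 1. Any graph with an edge has treewidth ≥ 1, and G has the edge 5–3. Therefore the treewidth is 1.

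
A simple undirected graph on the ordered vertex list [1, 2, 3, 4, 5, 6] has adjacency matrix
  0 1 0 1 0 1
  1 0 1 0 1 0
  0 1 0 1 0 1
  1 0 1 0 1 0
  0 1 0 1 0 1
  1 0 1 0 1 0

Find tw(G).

A width-3 tree decomposition is:
Bags: B1 = {2, 3, 4, 6}  B2 = {2, 4, 5, 6}  B3 = {1, 2, 4, 6}
Tree: B1–B2, B2–B3
Each bag holds 4 vertices, so the decomposition has width 3, which upper-bounds the treewidth. For the lower bound: the 4 vertex sets {2,3}, {5,6}, {4}, {1} are disjoint, each induces a connected subgraph, and every pair is joined by at least one edge of G. Contracting each set to a single vertex therefore yields K_{4} as a minor, and since treewidth is minor-monotone, tw(G) ≥ tw(K_{4}) = 3. Hence tw(G) = 3 exactly.

3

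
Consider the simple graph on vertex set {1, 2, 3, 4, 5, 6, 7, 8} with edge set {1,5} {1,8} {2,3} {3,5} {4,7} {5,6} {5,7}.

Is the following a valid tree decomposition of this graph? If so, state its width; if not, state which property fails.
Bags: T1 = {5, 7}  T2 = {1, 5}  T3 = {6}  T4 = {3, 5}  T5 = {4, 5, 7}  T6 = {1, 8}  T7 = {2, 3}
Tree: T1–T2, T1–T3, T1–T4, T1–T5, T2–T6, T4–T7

No — edge (5,6) lies in no bag.

A tree decomposition must satisfy three properties: every vertex lies in some bag; for every edge, both endpoints lie together in some bag; and for every vertex, the bags containing it form a connected subtree. Here edge (5,6) lies in no bag, so the decomposition is invalid.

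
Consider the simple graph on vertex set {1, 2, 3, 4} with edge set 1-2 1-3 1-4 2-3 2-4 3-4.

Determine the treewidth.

A width-3 tree decomposition is:
Bags: B1 = {1, 2, 3, 4}
Tree: (single bag)
With just one bag of size 4, the width is 4 − 1 = 3, so tw(G) ≤ 3. For the lower bound, the 4 vertices {1, 2, 3, 4} are pairwise adjacent, and any tree decomposition puts a clique entirely inside one bag — forcing width ≥ 3. Hence tw(G) = 3 exactly.

3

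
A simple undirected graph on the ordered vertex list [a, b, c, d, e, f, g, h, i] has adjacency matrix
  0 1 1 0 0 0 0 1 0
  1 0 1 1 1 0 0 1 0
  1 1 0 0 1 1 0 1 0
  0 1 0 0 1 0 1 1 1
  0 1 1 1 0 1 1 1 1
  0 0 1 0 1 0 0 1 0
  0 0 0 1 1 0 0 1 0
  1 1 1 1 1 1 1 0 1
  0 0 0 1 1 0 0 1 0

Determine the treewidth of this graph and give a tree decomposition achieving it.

Treewidth 3.
One such decomposition:
Bags: B1 = {b, d, e, h}  B2 = {b, c, e, h}  B3 = {d, e, h, i}  B4 = {d, e, g, h}  B5 = {a, b, c, h}  B6 = {c, e, f, h}
Tree: B1–B2, B1–B3, B1–B4, B2–B5, B2–B6

Every bag has size at most 4, so the width is 4 − 1 = 3 and tw(G) ≤ 3. On the other hand G contains the 4-clique {d, e, g, h}. A clique must lie in a single bag of any decomposition, so no decomposition can have width below 3. Combining the bounds, tw(G) = 3.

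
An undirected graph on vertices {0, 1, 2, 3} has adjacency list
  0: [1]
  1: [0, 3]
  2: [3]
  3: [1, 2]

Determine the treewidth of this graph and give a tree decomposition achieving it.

The largest bag has 2 vertices, giving width 1; this decomposition certifies tw(G) ≤ 1. Since G has at least one edge (e.g. 2–3), it is not an edgeless graph, so tw(G) ≥ 1. Hence tw(G) = 1 exactly.

Treewidth 1.
Bags: B1 = {2, 3}  B2 = {1, 3}  B3 = {0, 1}
Tree: B1–B2, B2–B3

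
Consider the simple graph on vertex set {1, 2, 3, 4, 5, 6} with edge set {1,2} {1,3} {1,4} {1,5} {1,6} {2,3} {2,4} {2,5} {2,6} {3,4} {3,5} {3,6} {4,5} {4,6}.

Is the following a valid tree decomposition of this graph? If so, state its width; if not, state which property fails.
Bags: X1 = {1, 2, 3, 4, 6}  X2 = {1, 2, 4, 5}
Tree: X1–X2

A tree decomposition must satisfy three properties: every vertex lies in some bag; for every edge, both endpoints lie together in some bag; and for every vertex, the bags containing it form a connected subtree. Here edge (3,5) lies in no bag, so the decomposition is invalid.

No — edge (3,5) lies in no bag.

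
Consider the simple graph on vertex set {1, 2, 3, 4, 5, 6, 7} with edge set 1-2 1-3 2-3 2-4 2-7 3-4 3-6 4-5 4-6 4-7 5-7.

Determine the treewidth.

2

A width-2 tree decomposition is:
Bags: B1 = {2, 4, 7}  B2 = {2, 3, 4}  B3 = {1, 2, 3}  B4 = {3, 4, 6}  B5 = {4, 5, 7}
Tree: B1–B2, B2–B3, B2–B4, B1–B5
Every bag has size at most 3, so the width is 3 − 1 = 2 and tw(G) ≤ 2. Conversely, {1, 2, 3} is a clique of size 3, and the vertices of any clique must share a bag in every tree decomposition; so some bag has ≥ 3 vertices and tw(G) ≥ 2. Combining the bounds, tw(G) = 2.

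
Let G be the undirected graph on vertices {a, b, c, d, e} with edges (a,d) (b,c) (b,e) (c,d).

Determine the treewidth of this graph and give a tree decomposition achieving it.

Every bag has size at most 2, so the width is 2 − 1 = 1 and tw(G) ≤ 1. G has an edge, so its treewidth is at least 1. Therefore the treewidth is 1.

Treewidth 1.
One optimal decomposition is:
Bags: B1 = {b, e}  B2 = {b, c}  B3 = {c, d}  B4 = {a, d}
Tree: B1–B2, B2–B3, B3–B4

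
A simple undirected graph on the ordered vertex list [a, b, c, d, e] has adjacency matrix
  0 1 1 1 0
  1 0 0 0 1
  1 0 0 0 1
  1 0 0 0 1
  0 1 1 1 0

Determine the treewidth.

2

A width-2 tree decomposition is:
Bags: B1 = {a, b, e}  B2 = {a, c, e}  B3 = {a, d, e}
Tree: B1–B2, B2–B3
Each bag holds 3 vertices, so the decomposition has width 2, which upper-bounds the treewidth. The edges a–b–e–c–a form a cycle, so G is not a tree and its treewidth is at least 2. Hence tw(G) = 2 exactly.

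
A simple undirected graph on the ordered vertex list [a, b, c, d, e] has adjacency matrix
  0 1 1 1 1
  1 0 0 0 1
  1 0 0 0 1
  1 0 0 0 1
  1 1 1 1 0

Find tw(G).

2

A width-2 tree decomposition is:
Bags: B1 = {a, c, e}  B2 = {a, d, e}  B3 = {a, b, e}
Tree: B1–B2, B2–B3
Each bag holds 3 vertices, so the decomposition has width 2, which upper-bounds the treewidth. On the other hand G contains the 3-clique {a, d, e}. A clique must lie in a single bag of any decomposition, so no decomposition can have width below 2. Hence tw(G) = 2 exactly.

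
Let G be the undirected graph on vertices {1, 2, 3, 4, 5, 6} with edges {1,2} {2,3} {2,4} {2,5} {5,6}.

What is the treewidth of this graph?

A width-1 tree decomposition is:
Bags: B1 = {2, 3}  B2 = {2, 5}  B3 = {2, 4}  B4 = {1, 2}  B5 = {5, 6}
Tree: B1–B2, B1–B3, B3–B4, B2–B5
Each bag holds 2 vertices, so the decomposition has width 1, which upper-bounds the treewidth. Any graph with an edge has treewidth ≥ 1, and G has the edge 3–2. Therefore the treewidth is 1.

1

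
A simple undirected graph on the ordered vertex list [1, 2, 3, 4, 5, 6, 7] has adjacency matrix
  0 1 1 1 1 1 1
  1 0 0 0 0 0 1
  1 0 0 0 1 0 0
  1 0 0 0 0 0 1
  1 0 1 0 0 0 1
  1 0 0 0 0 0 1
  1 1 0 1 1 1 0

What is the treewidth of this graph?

A width-2 tree decomposition is:
Bags: B1 = {1, 6, 7}  B2 = {1, 2, 7}  B3 = {1, 4, 7}  B4 = {1, 5, 7}  B5 = {1, 3, 5}
Tree: B1–B2, B2–B3, B2–B4, B4–B5
Every bag has size at most 3, so the width is 3 − 1 = 2 and tw(G) ≤ 2. For the lower bound, the 3 vertices {1, 3, 5} are pairwise adjacent, and any tree decomposition puts a clique entirely inside one bag — forcing width ≥ 2. Hence tw(G) = 2 exactly.

2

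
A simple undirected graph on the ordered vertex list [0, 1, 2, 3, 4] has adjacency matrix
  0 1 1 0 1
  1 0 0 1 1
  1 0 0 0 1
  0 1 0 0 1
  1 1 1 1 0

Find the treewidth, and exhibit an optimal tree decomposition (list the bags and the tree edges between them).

Every bag has size at most 3, so the width is 3 − 1 = 2 and tw(G) ≤ 2. On the other hand G contains the 3-clique {0, 1, 4}. A clique must lie in a single bag of any decomposition, so no decomposition can have width below 2. Combining the bounds, tw(G) = 2.

Treewidth 2.
One such decomposition:
Bags: B1 = {1, 3, 4}  B2 = {0, 1, 4}  B3 = {0, 2, 4}
Tree: B1–B2, B2–B3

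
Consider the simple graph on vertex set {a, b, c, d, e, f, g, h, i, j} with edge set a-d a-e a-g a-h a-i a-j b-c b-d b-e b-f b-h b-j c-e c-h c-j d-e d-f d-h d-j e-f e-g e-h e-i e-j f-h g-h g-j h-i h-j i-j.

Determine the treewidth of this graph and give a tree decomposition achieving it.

Each bag holds 5 vertices, so the decomposition has width 4, which upper-bounds the treewidth. Conversely, {b, c, e, h, j} is a clique of size 5, and the vertices of any clique must share a bag in every tree decomposition; so some bag has ≥ 5 vertices and tw(G) ≥ 4. Hence tw(G) = 4 exactly.

Treewidth 4.
One such decomposition:
Bags: B1 = {b, c, e, h, j}  B2 = {b, d, e, h, j}  B3 = {a, d, e, h, j}  B4 = {a, e, h, i, j}  B5 = {a, e, g, h, j}  B6 = {b, d, e, f, h}
Tree: B1–B2, B2–B3, B3–B4, B4–B5, B2–B6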